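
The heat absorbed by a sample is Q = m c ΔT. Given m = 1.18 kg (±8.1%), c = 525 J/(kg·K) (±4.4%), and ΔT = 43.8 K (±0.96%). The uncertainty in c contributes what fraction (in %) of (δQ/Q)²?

22.5%

(δQ/Q)² = (1·δm/m)² + (1·δc/c)² + (1·δΔT/ΔT)²
  m term: (1×0.0810)² = 0.00656
  c term: (1×0.0440)² = 0.00194
  ΔT term: (1×0.00960)² = 9.22e-05
Total = 0.00859. Share from c = 0.00194/0.00859 = 0.225.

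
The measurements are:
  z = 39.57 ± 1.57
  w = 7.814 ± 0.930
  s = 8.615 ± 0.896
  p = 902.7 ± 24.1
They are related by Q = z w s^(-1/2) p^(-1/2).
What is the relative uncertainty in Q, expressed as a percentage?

13.6%

For a monomial Q ∝ z, w, s^(-1/2), p^(-1/2), fractional errors add in quadrature:
  (1·δz/z)² = (1×0.0397)² = 0.00157;  (1·δw/w)² = (1×0.119)² = 0.0142;  (−½·δs/s)² = (-0.5×0.104)² = 0.00270;  (−½·δp/p)² = (-0.5×0.0267)² = 0.000178
δQ/Q = √(0.0186) = 0.136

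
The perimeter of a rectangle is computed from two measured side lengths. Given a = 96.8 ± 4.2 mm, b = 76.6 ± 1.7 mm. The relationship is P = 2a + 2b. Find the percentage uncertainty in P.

Sums and differences: (δP)² = Σ (cᵢ δxᵢ)².
  (2·δa)² = 70.6;  (2·δb)² = 11.6
δP = √(82.1) = 9.06 mm
P = 347 mm, so δP/P = 9.06/347 = 0.0261.

2.61%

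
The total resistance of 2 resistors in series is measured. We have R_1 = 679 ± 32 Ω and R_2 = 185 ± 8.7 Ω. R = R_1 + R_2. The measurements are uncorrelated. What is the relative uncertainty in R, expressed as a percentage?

3.84%

For a sum/difference, combine absolute errors in quadrature:
  (δR_1)² = 1020;  (δR_2)² = 75.7
δR = √(1100) = 33.2 Ω
R = 864 Ω, so δR/R = 33.2/864 = 0.0384.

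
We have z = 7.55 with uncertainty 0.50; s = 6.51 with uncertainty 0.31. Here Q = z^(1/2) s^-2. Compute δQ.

0.00654

Each factor contributes (exponent × relative error)² to (δQ/Q)²:
  (½·δz/z)² = (0.5×0.0662)² = 0.00110;  (-2·δs/s)² = (-2×0.0476)² = 0.00907
δQ/Q = √(0.0102) = 0.101
Q = 0.0648, so δQ = 0.101 × 0.0648 = 0.00654.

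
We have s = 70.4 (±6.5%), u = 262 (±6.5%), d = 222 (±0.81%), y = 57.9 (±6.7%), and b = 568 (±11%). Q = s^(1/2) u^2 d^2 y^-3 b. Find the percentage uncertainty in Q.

Relative error in a monomial: (δQ/Q)² = Σ (nᵢ · δxᵢ/xᵢ)².
  (½·δs/s)² = (0.5×0.0650)² = 0.00106;  (2·δu/u)² = (2×0.0650)² = 0.0169;  (2·δd/d)² = (2×0.00810)² = 0.000262;  (-3·δy/y)² = (-3×0.0670)² = 0.0404;  (1·δb/b)² = (1×0.110)² = 0.0121
δQ/Q = √(0.0707) = 0.266

26.6%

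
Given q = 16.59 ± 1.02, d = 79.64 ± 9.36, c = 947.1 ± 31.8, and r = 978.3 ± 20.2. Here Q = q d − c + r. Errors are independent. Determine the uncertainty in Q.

Let p = q·d = 1321. δp/p = √((1·δq/q)² + (1·δd/d)²) = √(0.00378 + 0.0138) = 0.133, so δp = 175.
Q = p − c + r: δQ = √(δp² + δc² + δr²) = √(30700 + 1010 + 408) = 179

179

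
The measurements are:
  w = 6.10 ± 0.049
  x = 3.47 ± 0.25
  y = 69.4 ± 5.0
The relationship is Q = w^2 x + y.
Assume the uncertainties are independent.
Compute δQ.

10.8

Let p = w^2·x = 129. δp/p = √((2·δw/w)² + (1·δx/x)²) = √(0.000258 + 0.00519) = 0.0738, so δp = 9.53.
Q = p + y: δQ = √(δp² + δy²) = √(90.8 + 25.0) = 10.8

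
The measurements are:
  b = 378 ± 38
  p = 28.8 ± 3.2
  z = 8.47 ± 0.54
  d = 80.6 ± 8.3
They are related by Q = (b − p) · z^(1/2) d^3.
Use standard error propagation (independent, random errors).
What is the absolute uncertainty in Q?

Let u = b − p = 349. δu = √(δb² + δp²) = √(1440 + 10.2) = 38.1, so δu/u = 0.109.
Q is then a monomial in u, z, d:
δQ/Q = √((δu/u)² + (½·δz/z)² + (3·δd/d)²) = √(0.0119 + 0.00102 + 0.0954) = 0.329
Q = 5.32e+08, so δQ = 0.329 × 5.32e+08 = 1.75e+08.

1.75e+08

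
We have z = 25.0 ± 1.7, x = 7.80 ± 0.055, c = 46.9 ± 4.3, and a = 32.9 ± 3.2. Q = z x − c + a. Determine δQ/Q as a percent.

Let p = z·x = 195. δp/p = √((1·δz/z)² + (1·δx/x)²) = √(0.00462 + 4.97e-05) = 0.0684, so δp = 13.3.
Q = p − c + a: δQ = √(δp² + δc² + δa²) = √(178 + 18.5 + 10.2) = 14.4
Q = 181, so δQ/Q = 14.4/181 = 0.0794.

7.94%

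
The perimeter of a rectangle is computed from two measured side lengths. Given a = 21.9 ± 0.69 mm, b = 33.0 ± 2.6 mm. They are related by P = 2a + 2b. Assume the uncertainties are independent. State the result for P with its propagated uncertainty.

110 ± 5.38 mm

For a sum/difference, combine absolute errors in quadrature:
  (2·δa)² = 1.90;  (2·δb)² = 27.0
δP = √(28.9) = 5.38 mm
P = 110 mm.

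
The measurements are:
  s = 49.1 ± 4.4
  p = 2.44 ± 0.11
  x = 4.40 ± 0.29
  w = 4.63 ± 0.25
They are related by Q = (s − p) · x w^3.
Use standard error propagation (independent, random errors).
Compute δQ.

Let u = s − p = 46.7. δu = √(δs² + δp²) = √(19.4 + 0.0121) = 4.40, so δu/u = 0.0943.
Q is then a monomial in u, x, w:
δQ/Q = √((δu/u)² + (1·δx/x)² + (3·δw/w)²) = √(0.00890 + 0.00434 + 0.0262) = 0.199
Q = 20400, so δQ = 0.199 × 20400 = 4050.

4050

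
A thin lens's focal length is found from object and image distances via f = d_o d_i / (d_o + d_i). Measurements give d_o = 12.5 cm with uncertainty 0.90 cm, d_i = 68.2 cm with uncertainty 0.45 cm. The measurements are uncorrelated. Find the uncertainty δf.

∂f/∂d_o = (d_i/(d_o+d_i))² = 0.714;  ∂f/∂d_i = (d_o/(d_o+d_i))² = 0.0240
δf = √((∂f/∂d_o · δd_o)² + (∂f/∂d_i · δd_i)²) = √(0.413 + 0.000117) = 0.643 cm

0.643 cm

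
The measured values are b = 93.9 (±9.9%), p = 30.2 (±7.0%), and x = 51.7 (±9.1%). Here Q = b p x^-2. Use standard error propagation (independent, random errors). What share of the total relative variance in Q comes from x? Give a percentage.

69.3%

(δQ/Q)² = (1·δb/b)² + (1·δp/p)² + (-2·δx/x)²
  b term: (1×0.0990)² = 0.00980
  p term: (1×0.0700)² = 0.00490
  x term: (-2×0.0910)² = 0.0331
Total = 0.0478. Share from x = 0.0331/0.0478 = 0.693.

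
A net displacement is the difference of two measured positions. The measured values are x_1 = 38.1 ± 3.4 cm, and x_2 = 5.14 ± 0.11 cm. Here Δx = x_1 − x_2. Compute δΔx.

3.40 cm

Each term contributes (cᵢ δxᵢ)² to (δΔx)²:
  (δx_1)² = 11.6;  (δx_2)² = 0.0121
δΔx = √(11.6) = 3.40 cm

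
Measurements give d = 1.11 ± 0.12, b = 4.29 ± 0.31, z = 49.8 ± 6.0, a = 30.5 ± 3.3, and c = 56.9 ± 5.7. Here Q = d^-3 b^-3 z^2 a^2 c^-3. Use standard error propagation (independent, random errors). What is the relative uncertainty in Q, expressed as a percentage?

Each factor contributes (exponent × relative error)² to (δQ/Q)²:
  (-3·δd/d)² = (-3×0.108)² = 0.105;  (-3·δb/b)² = (-3×0.0723)² = 0.0470;  (2·δz/z)² = (2×0.120)² = 0.0581;  (2·δa/a)² = (2×0.108)² = 0.0468;  (-3·δc/c)² = (-3×0.100)² = 0.0903
δQ/Q = √(0.347) = 0.589

58.9%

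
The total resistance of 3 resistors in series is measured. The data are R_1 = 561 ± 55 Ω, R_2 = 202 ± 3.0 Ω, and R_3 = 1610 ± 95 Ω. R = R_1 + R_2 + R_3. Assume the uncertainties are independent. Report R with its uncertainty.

For a sum/difference, combine absolute errors in quadrature:
  (δR_1)² = 3020;  (δR_2)² = 9.00;  (δR_3)² = 9020
δR = √(12100) = 110 Ω
R = 2370 Ω.

2370 ± 110 Ω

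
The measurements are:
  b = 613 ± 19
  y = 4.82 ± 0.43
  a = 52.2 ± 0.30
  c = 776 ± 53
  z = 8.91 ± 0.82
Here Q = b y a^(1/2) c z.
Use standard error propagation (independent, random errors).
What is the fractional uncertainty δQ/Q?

Since Q is a product/quotient, work with relative uncertainties:
  (1·δb/b)² = (1×0.0310)² = 0.000961;  (1·δy/y)² = (1×0.0892)² = 0.00796;  (½·δa/a)² = (0.5×0.00575)² = 8.26e-06;  (1·δc/c)² = (1×0.0683)² = 0.00466;  (1·δz/z)² = (1×0.0920)² = 0.00847
δQ/Q = √(0.0221) = 0.149

0.149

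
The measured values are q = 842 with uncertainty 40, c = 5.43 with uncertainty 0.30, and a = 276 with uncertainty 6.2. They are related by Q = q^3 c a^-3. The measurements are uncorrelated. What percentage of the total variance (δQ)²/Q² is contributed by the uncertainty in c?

(δQ/Q)² = (3·δq/q)² + (1·δc/c)² + (-3·δa/a)²
  q term: (3×0.0475)² = 0.0203
  c term: (1×0.0552)² = 0.00305
  a term: (-3×0.0225)² = 0.00454
Total = 0.0279. Share from c = 0.00305/0.0279 = 0.109.

10.9%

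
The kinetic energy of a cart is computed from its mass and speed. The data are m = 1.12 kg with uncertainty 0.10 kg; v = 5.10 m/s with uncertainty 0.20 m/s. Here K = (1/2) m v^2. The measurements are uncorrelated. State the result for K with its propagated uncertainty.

14.6 ± 1.73 J

K is a product of powers, so relative uncertainties combine in quadrature:
  (1·δm/m)² = (1×0.0893)² = 0.00797;  (2·δv/v)² = (2×0.0392)² = 0.00615
δK/K = √(0.0141) = 0.119
K = 14.6 J, so δK = 0.119 × 14.6 = 1.73 J.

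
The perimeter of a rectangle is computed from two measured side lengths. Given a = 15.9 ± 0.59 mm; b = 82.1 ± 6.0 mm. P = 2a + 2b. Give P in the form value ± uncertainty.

196 ± 12.1 mm

Sums and differences: (δP)² = Σ (cᵢ δxᵢ)².
  (2·δa)² = 1.39;  (2·δb)² = 144
δP = √(145) = 12.1 mm
P = 196 mm.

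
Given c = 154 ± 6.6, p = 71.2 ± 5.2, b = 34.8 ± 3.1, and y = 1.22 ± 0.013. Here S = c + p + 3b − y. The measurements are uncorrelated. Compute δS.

S is a linear combination, so absolute uncertainties add in quadrature:
  (δc)² = 43.6;  (δp)² = 27.0;  (3·δb)² = 86.5;  (δy)² = 0.000169
δS = √(157) = 12.5

12.5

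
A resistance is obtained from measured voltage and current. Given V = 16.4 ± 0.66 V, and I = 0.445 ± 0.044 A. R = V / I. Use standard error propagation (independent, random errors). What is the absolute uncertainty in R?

Products/powers → add relative errors in quadrature, weighted by exponent:
  (1·δV/V)² = (1×0.0402)² = 0.00162;  (-1·δI/I)² = (-1×0.0989)² = 0.00978
δR/R = √(0.0114) = 0.107
R = 36.9 Ω, so δR = 0.107 × 36.9 = 3.93 Ω.

3.93 Ω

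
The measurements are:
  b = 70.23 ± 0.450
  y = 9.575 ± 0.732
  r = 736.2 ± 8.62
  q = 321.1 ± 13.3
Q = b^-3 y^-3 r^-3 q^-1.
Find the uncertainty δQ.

Each factor contributes (exponent × relative error)² to (δQ/Q)²:
  (-3·δb/b)² = (-3×0.00641)² = 0.000370;  (-3·δy/y)² = (-3×0.0764)² = 0.0526;  (-3·δr/r)² = (-3×0.0117)² = 0.00123;  (-1·δq/q)² = (-1×0.0414)² = 0.00172
δQ/Q = √(0.0559) = 0.236
Q = 2.567e-20, so δQ = 0.236 × 2.567e-20 = 6.07e-21.

6.07e-21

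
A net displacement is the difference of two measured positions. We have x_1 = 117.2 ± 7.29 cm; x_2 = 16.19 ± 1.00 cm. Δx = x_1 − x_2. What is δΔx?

7.36 cm

Δx is a linear combination, so absolute uncertainties add in quadrature:
  (δx_1)² = 53.1;  (δx_2)² = 1.00
δΔx = √(54.1) = 7.36 cm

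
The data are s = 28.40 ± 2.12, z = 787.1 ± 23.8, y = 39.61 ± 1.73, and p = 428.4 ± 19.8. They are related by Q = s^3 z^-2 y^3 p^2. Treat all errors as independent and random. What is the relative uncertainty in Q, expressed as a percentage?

28.2%

Relative error in a monomial: (δQ/Q)² = Σ (nᵢ · δxᵢ/xᵢ)².
  (3·δs/s)² = (3×0.0746)² = 0.0502;  (-2·δz/z)² = (-2×0.0302)² = 0.00366;  (3·δy/y)² = (3×0.0437)² = 0.0172;  (2·δp/p)² = (2×0.0462)² = 0.00854
δQ/Q = √(0.0795) = 0.282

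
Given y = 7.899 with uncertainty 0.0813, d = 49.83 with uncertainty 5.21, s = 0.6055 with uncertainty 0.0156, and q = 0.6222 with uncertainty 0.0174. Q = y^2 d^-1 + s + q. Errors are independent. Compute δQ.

0.135

Let p = y^2·d^-1 = 1.252. δp/p = √((2·δy/y)² + (-1·δd/d)²) = √(0.000424 + 0.0109) = 0.107, so δp = 0.133.
Q = p + s + q: δQ = √(δp² + δs² + δq²) = √(0.0178 + 0.000243 + 0.000303) = 0.135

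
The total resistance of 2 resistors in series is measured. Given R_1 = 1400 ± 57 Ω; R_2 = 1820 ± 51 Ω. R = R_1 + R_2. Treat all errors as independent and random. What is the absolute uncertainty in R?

Absolute uncertainties add in quadrature for a linear combination:
  (δR_1)² = 3250;  (δR_2)² = 2600
δR = √(5850) = 76.5 Ω

76.5 Ω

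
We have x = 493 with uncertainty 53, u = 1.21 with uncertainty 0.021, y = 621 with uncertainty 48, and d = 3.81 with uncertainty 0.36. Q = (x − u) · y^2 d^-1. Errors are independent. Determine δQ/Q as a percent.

Let w = x − u = 492. δw = √(δx² + δu²) = √(2810 + 0.000441) = 53.0, so δw/w = 0.108.
Q is then a monomial in w, y, d:
δQ/Q = √((δw/w)² + (2·δy/y)² + (-1·δd/d)²) = √(0.0116 + 0.0239 + 0.00893) = 0.211

21.1%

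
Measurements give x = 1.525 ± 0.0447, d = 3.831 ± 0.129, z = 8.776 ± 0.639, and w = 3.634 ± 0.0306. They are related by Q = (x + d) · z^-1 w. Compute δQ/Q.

Let u = x + d = 5.356. δu = √(δx² + δd²) = √(0.00200 + 0.0166) = 0.137, so δu/u = 0.0255.
Q is then a monomial in u, z, w:
δQ/Q = √((δu/u)² + (-1·δz/z)² + (1·δw/w)²) = √(0.000650 + 0.00530 + 7.09e-05) = 0.0776

0.0776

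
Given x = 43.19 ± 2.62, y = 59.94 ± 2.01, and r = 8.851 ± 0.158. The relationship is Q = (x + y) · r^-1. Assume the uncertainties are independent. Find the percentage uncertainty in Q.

3.67%

Let u = x + y = 103.1. δu = √(δx² + δy²) = √(6.86 + 4.04) = 3.30, so δu/u = 0.0320.
Q is then a monomial in u, r:
δQ/Q = √((δu/u)² + (-1·δr/r)²) = √(0.00103 + 0.000319) = 0.0367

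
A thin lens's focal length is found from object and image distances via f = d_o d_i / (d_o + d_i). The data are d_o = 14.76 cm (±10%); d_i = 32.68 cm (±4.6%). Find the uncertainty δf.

0.715 cm

∂f/∂d_o = (d_i/(d_o+d_i))² = 0.475;  ∂f/∂d_i = (d_o/(d_o+d_i))² = 0.0968
δf = √((∂f/∂d_o · δd_o)² + (∂f/∂d_i · δd_i)²) = √(0.491 + 0.0212) = 0.715 cm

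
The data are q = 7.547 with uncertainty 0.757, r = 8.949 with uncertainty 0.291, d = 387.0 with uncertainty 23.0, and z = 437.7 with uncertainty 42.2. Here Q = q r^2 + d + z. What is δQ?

86.8

Let p = q·r^2 = 604.4. δp/p = √((1·δq/q)² + (2·δr/r)²) = √(0.0101 + 0.00423) = 0.120, so δp = 72.3.
Q = p + d + z: δQ = √(δp² + δd² + δz²) = √(5220 + 529 + 1780) = 86.8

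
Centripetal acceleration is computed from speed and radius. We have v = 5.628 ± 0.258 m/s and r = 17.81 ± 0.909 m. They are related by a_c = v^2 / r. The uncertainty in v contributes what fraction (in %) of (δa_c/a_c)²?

(δa_c/a_c)² = (2·δv/v)² + (-1·δr/r)²
  v term: (2×0.0458)² = 0.00841
  r term: (-1×0.0510)² = 0.00260
Total = 0.0110. Share from v = 0.00841/0.0110 = 0.763.

76.3%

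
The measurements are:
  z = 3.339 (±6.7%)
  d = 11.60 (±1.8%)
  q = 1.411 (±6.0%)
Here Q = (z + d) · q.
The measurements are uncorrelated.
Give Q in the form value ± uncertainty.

Let u = z + d = 14.94. δu = √(δz² + δd²) = √(0.0500 + 0.0436) = 0.306, so δu/u = 0.0205.
Q is then a monomial in u, q:
δQ/Q = √((δu/u)² + (1·δq/q)²) = √(0.000420 + 0.00360) = 0.0634
Q = 21.08, so δQ = 0.0634 × 21.08 = 1.34.

21.08 ± 1.34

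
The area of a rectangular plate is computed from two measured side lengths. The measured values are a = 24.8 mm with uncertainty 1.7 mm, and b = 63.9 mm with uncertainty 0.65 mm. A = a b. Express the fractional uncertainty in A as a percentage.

6.93%

Each factor contributes (exponent × relative error)² to (δA/A)²:
  (1·δa/a)² = (1×0.0685)² = 0.00470;  (1·δb/b)² = (1×0.0102)² = 0.000103
δA/A = √(0.00480) = 0.0693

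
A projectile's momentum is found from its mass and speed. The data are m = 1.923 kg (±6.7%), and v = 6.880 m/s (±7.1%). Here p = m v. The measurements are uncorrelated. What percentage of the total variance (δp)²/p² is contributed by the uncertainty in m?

47.1%

(δp/p)² = (1·δm/m)² + (1·δv/v)²
  m term: (1×0.0670)² = 0.00449
  v term: (1×0.0710)² = 0.00504
Total = 0.00953. Share from m = 0.00449/0.00953 = 0.471.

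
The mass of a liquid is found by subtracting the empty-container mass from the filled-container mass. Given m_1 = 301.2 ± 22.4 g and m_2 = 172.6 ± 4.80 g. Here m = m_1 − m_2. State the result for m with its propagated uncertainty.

Absolute uncertainties add in quadrature for a linear combination:
  (δm_1)² = 502;  (δm_2)² = 23.0
δm = √(525) = 22.9 g
m = 128.6 g.

128.6 ± 22.9 g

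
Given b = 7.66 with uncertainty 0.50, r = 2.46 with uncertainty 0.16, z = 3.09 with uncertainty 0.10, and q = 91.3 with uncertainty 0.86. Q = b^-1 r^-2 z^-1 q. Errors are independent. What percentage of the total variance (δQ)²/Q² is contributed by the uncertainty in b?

(δQ/Q)² = (-1·δb/b)² + (-2·δr/r)² + (-1·δz/z)² + (1·δq/q)²
  b term: (-1×0.0653)² = 0.00426
  r term: (-2×0.0650)² = 0.0169
  z term: (-1×0.0324)² = 0.00105
  q term: (1×0.00942)² = 8.87e-05
Total = 0.0223. Share from b = 0.00426/0.0223 = 0.191.

19.1%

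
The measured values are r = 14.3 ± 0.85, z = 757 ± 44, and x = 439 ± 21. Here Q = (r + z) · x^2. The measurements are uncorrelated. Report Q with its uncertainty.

Let u = r + z = 771. δu = √(δr² + δz²) = √(0.722 + 1940) = 44.0, so δu/u = 0.0571.
Q is then a monomial in u, x:
δQ/Q = √((δu/u)² + (2·δx/x)²) = √(0.00326 + 0.00915) = 0.111
Q = 1.49e+08, so δQ = 0.111 × 1.49e+08 = 1.66e+07.

(1.49 ± 0.166) × 10^8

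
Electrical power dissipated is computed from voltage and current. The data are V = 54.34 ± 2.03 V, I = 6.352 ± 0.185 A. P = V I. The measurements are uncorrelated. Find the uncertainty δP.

For a monomial P ∝ V, I, fractional errors add in quadrature:
  (1·δV/V)² = (1×0.0374)² = 0.00140;  (1·δI/I)² = (1×0.0291)² = 0.000848
δP/P = √(0.00224) = 0.0474
P = 345.2 W, so δP = 0.0474 × 345.2 = 16.4 W.

16.4 W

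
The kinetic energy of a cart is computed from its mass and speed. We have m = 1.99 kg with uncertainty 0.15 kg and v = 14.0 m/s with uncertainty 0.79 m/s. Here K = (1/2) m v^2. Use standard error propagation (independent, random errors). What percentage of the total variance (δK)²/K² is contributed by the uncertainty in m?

(δK/K)² = (1·δm/m)² + (2·δv/v)²
  m term: (1×0.0754)² = 0.00568
  v term: (2×0.0564)² = 0.0127
Total = 0.0184. Share from m = 0.00568/0.0184 = 0.308.

30.8%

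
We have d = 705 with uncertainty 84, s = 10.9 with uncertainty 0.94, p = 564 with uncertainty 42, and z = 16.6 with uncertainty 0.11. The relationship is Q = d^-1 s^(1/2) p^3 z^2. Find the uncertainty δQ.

For a monomial Q ∝ d^-1, s^(1/2), p^3, z^2, fractional errors add in quadrature:
  (-1·δd/d)² = (-1×0.119)² = 0.0142;  (½·δs/s)² = (0.5×0.0862)² = 0.00186;  (3·δp/p)² = (3×0.0745)² = 0.0499;  (2·δz/z)² = (2×0.00663)² = 0.000176
δQ/Q = √(0.0661) = 0.257
Q = 2.32e+08, so δQ = 0.257 × 2.32e+08 = 5.95e+07.

5.95e+07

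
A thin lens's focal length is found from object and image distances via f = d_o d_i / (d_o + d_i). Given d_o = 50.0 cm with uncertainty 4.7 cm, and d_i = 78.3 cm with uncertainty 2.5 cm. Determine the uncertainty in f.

1.79 cm

∂f/∂d_o = (d_i/(d_o+d_i))² = 0.372;  ∂f/∂d_i = (d_o/(d_o+d_i))² = 0.152
δf = √((∂f/∂d_o · δd_o)² + (∂f/∂d_i · δd_i)²) = √(3.06 + 0.144) = 1.79 cm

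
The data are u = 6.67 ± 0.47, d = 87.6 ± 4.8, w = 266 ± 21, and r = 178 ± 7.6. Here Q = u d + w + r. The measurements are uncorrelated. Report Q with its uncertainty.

1030 ± 56.7

Let p = u·d = 584. δp/p = √((1·δu/u)² + (1·δd/d)²) = √(0.00497 + 0.00300) = 0.0893, so δp = 52.2.
Q = p + w + r: δQ = √(δp² + δw² + δr²) = √(2720 + 441 + 57.8) = 56.7
Q = 1030.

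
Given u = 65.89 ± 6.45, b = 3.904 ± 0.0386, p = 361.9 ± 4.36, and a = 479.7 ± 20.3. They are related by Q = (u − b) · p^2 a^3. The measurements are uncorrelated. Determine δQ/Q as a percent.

16.6%

Let w = u − b = 61.99. δw = √(δu² + δb²) = √(41.6 + 0.00149) = 6.45, so δw/w = 0.104.
Q is then a monomial in w, p, a:
δQ/Q = √((δw/w)² + (2·δp/p)² + (3·δa/a)²) = √(0.0108 + 0.000581 + 0.0161) = 0.166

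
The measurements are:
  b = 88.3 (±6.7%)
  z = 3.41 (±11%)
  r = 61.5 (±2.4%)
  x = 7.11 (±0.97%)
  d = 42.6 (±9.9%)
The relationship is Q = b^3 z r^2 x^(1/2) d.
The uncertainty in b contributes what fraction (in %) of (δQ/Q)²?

(δQ/Q)² = (3·δb/b)² + (1·δz/z)² + (2·δr/r)² + (½·δx/x)² + (1·δd/d)²
  b term: (3×0.0670)² = 0.0404
  z term: (1×0.110)² = 0.0121
  r term: (2×0.0240)² = 0.00230
  x term: (0.5×0.00970)² = 2.35e-05
  d term: (1×0.0990)² = 0.00980
Total = 0.0646. Share from b = 0.0404/0.0646 = 0.625.

62.5%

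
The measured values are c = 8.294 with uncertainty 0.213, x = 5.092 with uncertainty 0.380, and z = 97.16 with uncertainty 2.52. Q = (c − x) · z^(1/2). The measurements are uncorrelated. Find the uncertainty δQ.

Let u = c − x = 3.202. δu = √(δc² + δx²) = √(0.0454 + 0.144) = 0.436, so δu/u = 0.136.
Q is then a monomial in u, z:
δQ/Q = √((δu/u)² + (½·δz/z)²) = √(0.0185 + 0.000168) = 0.137
Q = 31.56, so δQ = 0.137 × 31.56 = 4.31.

4.31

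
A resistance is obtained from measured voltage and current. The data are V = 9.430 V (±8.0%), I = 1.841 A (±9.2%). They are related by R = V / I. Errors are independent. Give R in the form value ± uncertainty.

5.122 ± 0.624 Ω

Relative error in a monomial: (δR/R)² = Σ (nᵢ · δxᵢ/xᵢ)².
  (1·δV/V)² = (1×0.0800)² = 0.00640;  (-1·δI/I)² = (-1×0.0920)² = 0.00846
δR/R = √(0.0149) = 0.122
R = 5.122 Ω, so δR = 0.122 × 5.122 = 0.624 Ω.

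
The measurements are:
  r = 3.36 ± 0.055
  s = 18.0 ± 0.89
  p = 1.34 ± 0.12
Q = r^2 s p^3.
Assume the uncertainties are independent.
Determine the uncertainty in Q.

Products/powers → add relative errors in quadrature, weighted by exponent:
  (2·δr/r)² = (2×0.0164)² = 0.00107;  (1·δs/s)² = (1×0.0494)² = 0.00244;  (3·δp/p)² = (3×0.0896)² = 0.0722
δQ/Q = √(0.0757) = 0.275
Q = 489, so δQ = 0.275 × 489 = 135.

135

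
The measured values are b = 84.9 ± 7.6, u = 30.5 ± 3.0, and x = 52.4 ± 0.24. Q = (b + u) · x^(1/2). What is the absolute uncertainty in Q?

59.2

Let w = b + u = 115. δw = √(δb² + δu²) = √(57.8 + 9.00) = 8.17, so δw/w = 0.0708.
Q is then a monomial in w, x:
δQ/Q = √((δw/w)² + (½·δx/x)²) = √(0.00501 + 5.24e-06) = 0.0708
Q = 835, so δQ = 0.0708 × 835 = 59.2.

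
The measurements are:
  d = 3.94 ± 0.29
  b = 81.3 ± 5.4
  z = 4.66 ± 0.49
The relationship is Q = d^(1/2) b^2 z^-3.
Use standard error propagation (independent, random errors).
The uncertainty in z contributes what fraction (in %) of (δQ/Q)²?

84.0%

(δQ/Q)² = (½·δd/d)² + (2·δb/b)² + (-3·δz/z)²
  d term: (0.5×0.0736)² = 0.00135
  b term: (2×0.0664)² = 0.0176
  z term: (-3×0.105)² = 0.0995
Total = 0.119. Share from z = 0.0995/0.119 = 0.840.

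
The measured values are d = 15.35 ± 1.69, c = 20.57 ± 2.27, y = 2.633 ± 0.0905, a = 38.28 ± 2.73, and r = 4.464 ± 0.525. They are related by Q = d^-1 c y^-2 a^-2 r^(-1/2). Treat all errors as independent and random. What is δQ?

Relative error in a monomial: (δQ/Q)² = Σ (nᵢ · δxᵢ/xᵢ)².
  (-1·δd/d)² = (-1×0.110)² = 0.0121;  (1·δc/c)² = (1×0.110)² = 0.0122;  (-2·δy/y)² = (-2×0.0344)² = 0.00473;  (-2·δa/a)² = (-2×0.0713)² = 0.0203;  (−½·δr/r)² = (-0.5×0.118)² = 0.00346
δQ/Q = √(0.0528) = 0.230
Q = 6.243e-05, so δQ = 0.230 × 6.243e-05 = 1.43e-05.

1.43e-05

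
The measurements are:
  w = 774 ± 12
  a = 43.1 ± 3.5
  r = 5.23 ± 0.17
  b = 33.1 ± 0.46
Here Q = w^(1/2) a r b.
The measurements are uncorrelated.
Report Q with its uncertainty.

(2.08 ± 0.185) × 10^5

For a monomial Q ∝ w^(1/2), a, r, b, fractional errors add in quadrature:
  (½·δw/w)² = (0.5×0.0155)² = 6.01e-05;  (1·δa/a)² = (1×0.0812)² = 0.00659;  (1·δr/r)² = (1×0.0325)² = 0.00106;  (1·δb/b)² = (1×0.0139)² = 0.000193
δQ/Q = √(0.00790) = 0.0889
Q = 2.08e+05, so δQ = 0.0889 × 2.08e+05 = 18500.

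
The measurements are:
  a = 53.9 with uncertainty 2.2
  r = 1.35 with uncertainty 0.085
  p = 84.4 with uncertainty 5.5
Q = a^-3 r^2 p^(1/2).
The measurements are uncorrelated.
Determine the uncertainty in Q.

Products/powers → add relative errors in quadrature, weighted by exponent:
  (-3·δa/a)² = (-3×0.0408)² = 0.0150;  (2·δr/r)² = (2×0.0630)² = 0.0159;  (½·δp/p)² = (0.5×0.0652)² = 0.00106
δQ/Q = √(0.0319) = 0.179
Q = 0.000107, so δQ = 0.179 × 0.000107 = 1.91e-05.

1.91e-05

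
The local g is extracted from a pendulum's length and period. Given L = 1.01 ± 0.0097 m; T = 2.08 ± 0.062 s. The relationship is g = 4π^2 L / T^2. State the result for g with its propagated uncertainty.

Each factor contributes (exponent × relative error)² to (δg/g)²:
  (1·δL/L)² = (1×0.00960)² = 9.22e-05;  (-2·δT/T)² = (-2×0.0298)² = 0.00355
δg/g = √(0.00365) = 0.0604
g = 9.22 m/s^2, so δg = 0.0604 × 9.22 = 0.557 m/s^2.

9.22 ± 0.557 m/s^2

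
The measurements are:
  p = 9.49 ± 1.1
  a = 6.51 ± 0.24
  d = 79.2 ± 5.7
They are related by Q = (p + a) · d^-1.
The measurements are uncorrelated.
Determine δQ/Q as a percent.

Let u = p + a = 16.0. δu = √(δp² + δa²) = √(1.21 + 0.0576) = 1.13, so δu/u = 0.0704.
Q is then a monomial in u, d:
δQ/Q = √((δu/u)² + (-1·δd/d)²) = √(0.00495 + 0.00518) = 0.101

10.1%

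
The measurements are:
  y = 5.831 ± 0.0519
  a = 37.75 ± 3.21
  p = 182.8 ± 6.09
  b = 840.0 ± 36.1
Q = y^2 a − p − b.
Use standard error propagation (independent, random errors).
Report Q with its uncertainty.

Let w = y^2·a = 1284. δw/w = √((2·δy/y)² + (1·δa/a)²) = √(0.000317 + 0.00723) = 0.0869, so δw = 112.
Q = w − p − b: δQ = √(δw² + δp² + δb²) = √(12400 + 37.1 + 1300) = 117
Q = 260.7.

260.7 ± 117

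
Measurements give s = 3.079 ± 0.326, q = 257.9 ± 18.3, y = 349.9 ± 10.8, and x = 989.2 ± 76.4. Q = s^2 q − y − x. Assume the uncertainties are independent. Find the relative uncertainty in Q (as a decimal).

Let p = s^2·q = 2445. δp/p = √((2·δs/s)² + (1·δq/q)²) = √(0.0448 + 0.00504) = 0.223, so δp = 546.
Q = p − y − x: δQ = √(δp² + δy² + δx²) = √(2.98e+05 + 117 + 5840) = 551
Q = 1106, so δQ/Q = 551/1106 = 0.499.

0.499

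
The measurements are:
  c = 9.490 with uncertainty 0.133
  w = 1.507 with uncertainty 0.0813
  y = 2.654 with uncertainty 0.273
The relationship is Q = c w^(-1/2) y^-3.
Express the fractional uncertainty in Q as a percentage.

31.0%

For a monomial Q ∝ c, w^(-1/2), y^-3, fractional errors add in quadrature:
  (1·δc/c)² = (1×0.0140)² = 0.000196;  (−½·δw/w)² = (-0.5×0.0539)² = 0.000728;  (-3·δy/y)² = (-3×0.103)² = 0.0952
δQ/Q = √(0.0962) = 0.310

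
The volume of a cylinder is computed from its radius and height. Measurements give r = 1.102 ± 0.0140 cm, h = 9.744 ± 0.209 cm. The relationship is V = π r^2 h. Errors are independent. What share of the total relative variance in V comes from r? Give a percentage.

58.4%

(δV/V)² = (2·δr/r)² + (1·δh/h)²
  r term: (2×0.0127)² = 0.000646
  h term: (1×0.0214)² = 0.000460
Total = 0.00111. Share from r = 0.000646/0.00111 = 0.584.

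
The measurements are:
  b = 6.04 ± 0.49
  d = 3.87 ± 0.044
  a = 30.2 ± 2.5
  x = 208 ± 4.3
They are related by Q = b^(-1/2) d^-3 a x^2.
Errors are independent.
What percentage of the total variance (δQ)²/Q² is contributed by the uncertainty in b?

(δQ/Q)² = (−½·δb/b)² + (-3·δd/d)² + (1·δa/a)² + (2·δx/x)²
  b term: (-0.5×0.0811)² = 0.00165
  d term: (-3×0.0114)² = 0.00116
  a term: (1×0.0828)² = 0.00685
  x term: (2×0.0207)² = 0.00171
Total = 0.0114. Share from b = 0.00165/0.0114 = 0.145.

14.5%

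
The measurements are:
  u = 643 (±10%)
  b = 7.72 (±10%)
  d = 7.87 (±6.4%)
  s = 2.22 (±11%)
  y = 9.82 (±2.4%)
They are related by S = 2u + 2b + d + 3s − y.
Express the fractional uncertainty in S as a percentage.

Absolute uncertainties add in quadrature for a linear combination:
  (2·δu)² = 16500;  (2·δb)² = 2.38;  (δd)² = 0.254;  (3·δs)² = 0.537;  (δy)² = 0.0555
δS = √(16500) = 129
S = 1310, so δS/S = 129/1310 = 0.0985.

9.85%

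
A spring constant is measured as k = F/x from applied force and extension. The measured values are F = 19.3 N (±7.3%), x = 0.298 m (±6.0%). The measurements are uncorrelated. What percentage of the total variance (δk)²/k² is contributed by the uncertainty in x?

(δk/k)² = (1·δF/F)² + (-1·δx/x)²
  F term: (1×0.0730)² = 0.00533
  x term: (-1×0.0600)² = 0.00360
Total = 0.00893. Share from x = 0.00360/0.00893 = 0.403.

40.3%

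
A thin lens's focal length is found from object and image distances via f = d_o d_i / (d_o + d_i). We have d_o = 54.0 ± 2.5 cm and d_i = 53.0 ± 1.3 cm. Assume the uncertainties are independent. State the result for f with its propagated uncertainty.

∂f/∂d_o = (d_i/(d_o+d_i))² = 0.245;  ∂f/∂d_i = (d_o/(d_o+d_i))² = 0.255
δf = √((∂f/∂d_o · δd_o)² + (∂f/∂d_i · δd_i)²) = √(0.376 + 0.110) = 0.697 cm
f = 26.7 cm.

26.7 ± 0.697 cm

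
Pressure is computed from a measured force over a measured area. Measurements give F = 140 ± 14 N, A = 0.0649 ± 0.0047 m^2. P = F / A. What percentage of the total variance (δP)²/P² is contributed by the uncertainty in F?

(δP/P)² = (1·δF/F)² + (-1·δA/A)²
  F term: (1×0.100)² = 0.0100
  A term: (-1×0.0724)² = 0.00524
Total = 0.0152. Share from F = 0.0100/0.0152 = 0.656.

65.6%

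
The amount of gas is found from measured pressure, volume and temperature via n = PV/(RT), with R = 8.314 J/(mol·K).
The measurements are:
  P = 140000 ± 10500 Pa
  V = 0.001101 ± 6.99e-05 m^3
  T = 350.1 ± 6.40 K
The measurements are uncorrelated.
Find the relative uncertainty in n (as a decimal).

Products/powers → add relative errors in quadrature, weighted by exponent:
  (1·δP/P)² = (1×0.0750)² = 0.00562;  (1·δV/V)² = (1×0.0635)² = 0.00403;  (-1·δT/T)² = (-1×0.0183)² = 0.000334
δn/n = √(0.00999) = 0.0999

0.0999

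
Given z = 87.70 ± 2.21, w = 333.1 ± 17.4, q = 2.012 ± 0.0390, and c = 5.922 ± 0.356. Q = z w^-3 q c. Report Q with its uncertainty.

Q is a product of powers, so relative uncertainties combine in quadrature:
  (1·δz/z)² = (1×0.0252)² = 0.000635;  (-3·δw/w)² = (-3×0.0522)² = 0.0246;  (1·δq/q)² = (1×0.0194)² = 0.000376;  (1·δc/c)² = (1×0.0601)² = 0.00361
δQ/Q = √(0.0292) = 0.171
Q = 2.827e-05, so δQ = 0.171 × 2.827e-05 = 4.83e-06.

(2.827 ± 0.483) × 10^-5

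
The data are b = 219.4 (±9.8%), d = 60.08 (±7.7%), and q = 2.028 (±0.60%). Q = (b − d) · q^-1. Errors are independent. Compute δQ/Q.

Let u = b − d = 159.3. δu = √(δb² + δd²) = √(462 + 21.4) = 22.0, so δu/u = 0.138.
Q is then a monomial in u, q:
δQ/Q = √((δu/u)² + (-1·δq/q)²) = √(0.0191 + 3.6e-05) = 0.138

0.138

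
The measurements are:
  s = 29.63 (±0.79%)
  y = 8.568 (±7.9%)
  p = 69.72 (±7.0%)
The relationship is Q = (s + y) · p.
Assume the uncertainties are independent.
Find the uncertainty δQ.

Let u = s + y = 38.20. δu = √(δs² + δy²) = √(0.0548 + 0.458) = 0.716, so δu/u = 0.0187.
Q is then a monomial in u, p:
δQ/Q = √((δu/u)² + (1·δp/p)²) = √(0.000352 + 0.00490) = 0.0725
Q = 2663, so δQ = 0.0725 × 2663 = 193.

193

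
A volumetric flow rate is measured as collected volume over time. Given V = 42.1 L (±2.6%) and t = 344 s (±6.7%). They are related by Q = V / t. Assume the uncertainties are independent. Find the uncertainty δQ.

Each factor contributes (exponent × relative error)² to (δQ/Q)²:
  (1·δV/V)² = (1×0.0260)² = 0.000676;  (-1·δt/t)² = (-1×0.0670)² = 0.00449
δQ/Q = √(0.00517) = 0.0719
Q = 0.122 L/s, so δQ = 0.0719 × 0.122 = 0.00880 L/s.

0.00880 L/s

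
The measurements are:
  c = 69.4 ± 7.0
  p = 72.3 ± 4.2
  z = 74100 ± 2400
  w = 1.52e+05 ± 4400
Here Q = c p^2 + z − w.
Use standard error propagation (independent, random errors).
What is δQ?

56000

Let h = c·p^2 = 3.63e+05. δh/h = √((1·δc/c)² + (2·δp/p)²) = √(0.0102 + 0.0135) = 0.154, so δh = 55800.
Q = h + z − w: δQ = √(δh² + δz² + δw²) = √(3.12e+09 + 5.76e+06 + 1.94e+07) = 56000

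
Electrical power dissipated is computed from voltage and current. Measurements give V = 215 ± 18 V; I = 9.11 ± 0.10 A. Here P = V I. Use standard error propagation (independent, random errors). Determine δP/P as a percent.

8.44%

Each factor contributes (exponent × relative error)² to (δP/P)²:
  (1·δV/V)² = (1×0.0837)² = 0.00701;  (1·δI/I)² = (1×0.0110)² = 0.000120
δP/P = √(0.00713) = 0.0844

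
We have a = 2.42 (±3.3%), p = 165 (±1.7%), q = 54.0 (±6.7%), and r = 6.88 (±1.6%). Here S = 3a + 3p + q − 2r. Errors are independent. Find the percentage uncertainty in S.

S is a linear combination, so absolute uncertainties add in quadrature:
  (3·δa)² = 0.0574;  (3·δp)² = 70.8;  (δq)² = 13.1;  (2·δr)² = 0.0485
δS = √(84.0) = 9.17
S = 542, so δS/S = 9.17/542 = 0.0169.

1.69%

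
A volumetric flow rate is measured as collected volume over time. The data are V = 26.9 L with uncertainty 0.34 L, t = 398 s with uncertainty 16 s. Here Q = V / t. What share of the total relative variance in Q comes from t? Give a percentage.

91.0%

(δQ/Q)² = (1·δV/V)² + (-1·δt/t)²
  V term: (1×0.0126)² = 0.000160
  t term: (-1×0.0402)² = 0.00162
Total = 0.00178. Share from t = 0.00162/0.00178 = 0.910.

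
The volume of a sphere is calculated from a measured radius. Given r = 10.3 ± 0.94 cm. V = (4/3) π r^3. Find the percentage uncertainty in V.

27.4%

Each factor contributes (exponent × relative error)² to (δV/V)²:
  (3·δr/r)² = (3×0.0913)² = 0.0750
δV/V = √(0.0750) = 0.274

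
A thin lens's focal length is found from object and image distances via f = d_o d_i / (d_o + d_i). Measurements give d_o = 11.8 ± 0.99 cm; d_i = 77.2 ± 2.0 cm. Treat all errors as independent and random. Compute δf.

∂f/∂d_o = (d_i/(d_o+d_i))² = 0.752;  ∂f/∂d_i = (d_o/(d_o+d_i))² = 0.0176
δf = √((∂f/∂d_o · δd_o)² + (∂f/∂d_i · δd_i)²) = √(0.555 + 0.00124) = 0.746 cm

0.746 cm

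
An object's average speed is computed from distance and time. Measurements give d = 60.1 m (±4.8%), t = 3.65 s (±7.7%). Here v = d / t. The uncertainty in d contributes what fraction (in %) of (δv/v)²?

(δv/v)² = (1·δd/d)² + (-1·δt/t)²
  d term: (1×0.0480)² = 0.00230
  t term: (-1×0.0770)² = 0.00593
Total = 0.00823. Share from d = 0.00230/0.00823 = 0.280.

28.0%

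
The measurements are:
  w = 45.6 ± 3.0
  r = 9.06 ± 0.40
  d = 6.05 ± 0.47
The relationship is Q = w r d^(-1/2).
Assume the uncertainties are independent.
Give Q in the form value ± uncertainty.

For a monomial Q ∝ w, r, d^(-1/2), fractional errors add in quadrature:
  (1·δw/w)² = (1×0.0658)² = 0.00433;  (1·δr/r)² = (1×0.0442)² = 0.00195;  (−½·δd/d)² = (-0.5×0.0777)² = 0.00151
δQ/Q = √(0.00779) = 0.0882
Q = 168, so δQ = 0.0882 × 168 = 14.8.

168 ± 14.8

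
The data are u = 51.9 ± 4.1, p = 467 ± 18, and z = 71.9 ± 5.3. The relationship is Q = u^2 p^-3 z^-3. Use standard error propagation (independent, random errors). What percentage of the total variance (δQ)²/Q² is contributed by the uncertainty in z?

(δQ/Q)² = (2·δu/u)² + (-3·δp/p)² + (-3·δz/z)²
  u term: (2×0.0790)² = 0.0250
  p term: (-3×0.0385)² = 0.0134
  z term: (-3×0.0737)² = 0.0489
Total = 0.0872. Share from z = 0.0489/0.0872 = 0.561.

56.1%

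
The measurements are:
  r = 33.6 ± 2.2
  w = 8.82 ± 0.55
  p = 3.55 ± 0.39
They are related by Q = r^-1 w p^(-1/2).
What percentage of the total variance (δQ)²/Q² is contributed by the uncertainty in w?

(δQ/Q)² = (-1·δr/r)² + (1·δw/w)² + (−½·δp/p)²
  r term: (-1×0.0655)² = 0.00429
  w term: (1×0.0624)² = 0.00389
  p term: (-0.5×0.110)² = 0.00302
Total = 0.0112. Share from w = 0.00389/0.0112 = 0.347.

34.7%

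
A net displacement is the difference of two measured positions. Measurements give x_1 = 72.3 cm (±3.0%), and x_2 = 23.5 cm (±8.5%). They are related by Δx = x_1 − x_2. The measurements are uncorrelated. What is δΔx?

2.95 cm

Sums and differences: (δΔx)² = Σ (cᵢ δxᵢ)².
  (δx_1)² = 4.70;  (δx_2)² = 3.99
δΔx = √(8.69) = 2.95 cm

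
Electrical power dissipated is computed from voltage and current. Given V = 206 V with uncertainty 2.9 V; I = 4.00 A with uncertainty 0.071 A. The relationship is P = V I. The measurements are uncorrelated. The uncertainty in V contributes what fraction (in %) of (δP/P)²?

38.6%

(δP/P)² = (1·δV/V)² + (1·δI/I)²
  V term: (1×0.0141)² = 0.000198
  I term: (1×0.0177)² = 0.000315
Total = 0.000513. Share from V = 0.000198/0.000513 = 0.386.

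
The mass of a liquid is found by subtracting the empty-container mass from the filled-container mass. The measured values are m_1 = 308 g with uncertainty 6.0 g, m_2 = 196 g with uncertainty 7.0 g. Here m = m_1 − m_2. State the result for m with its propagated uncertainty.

112 ± 9.22 g

Each term contributes (cᵢ δxᵢ)² to (δm)²:
  (δm_1)² = 36.0;  (δm_2)² = 49.0
δm = √(85.0) = 9.22 g
m = 112 g.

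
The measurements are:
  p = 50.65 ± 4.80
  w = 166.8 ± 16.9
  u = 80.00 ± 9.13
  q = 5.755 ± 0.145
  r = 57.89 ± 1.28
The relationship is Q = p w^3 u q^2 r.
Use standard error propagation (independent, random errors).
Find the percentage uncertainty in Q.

34.3%

Since Q is a product/quotient, work with relative uncertainties:
  (1·δp/p)² = (1×0.0948)² = 0.00898;  (3·δw/w)² = (3×0.101)² = 0.0924;  (1·δu/u)² = (1×0.114)² = 0.0130;  (2·δq/q)² = (2×0.0252)² = 0.00254;  (1·δr/r)² = (1×0.0221)² = 0.000489
δQ/Q = √(0.117) = 0.343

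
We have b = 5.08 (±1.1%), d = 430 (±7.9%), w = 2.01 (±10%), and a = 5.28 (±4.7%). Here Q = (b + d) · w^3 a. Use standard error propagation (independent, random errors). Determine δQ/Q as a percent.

31.4%

Let u = b + d = 435. δu = √(δb² + δd²) = √(0.00312 + 1150) = 34.0, so δu/u = 0.0781.
Q is then a monomial in u, w, a:
δQ/Q = √((δu/u)² + (3·δw/w)² + (1·δa/a)²) = √(0.00610 + 0.0900 + 0.00221) = 0.314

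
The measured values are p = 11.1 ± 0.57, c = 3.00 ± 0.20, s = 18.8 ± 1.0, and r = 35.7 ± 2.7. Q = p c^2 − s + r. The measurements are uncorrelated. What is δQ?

14.6

Let w = p·c^2 = 99.9. δw/w = √((1·δp/p)² + (2·δc/c)²) = √(0.00264 + 0.0178) = 0.143, so δw = 14.3.
Q = w − s + r: δQ = √(δw² + δs² + δr²) = √(204 + 1.00 + 7.29) = 14.6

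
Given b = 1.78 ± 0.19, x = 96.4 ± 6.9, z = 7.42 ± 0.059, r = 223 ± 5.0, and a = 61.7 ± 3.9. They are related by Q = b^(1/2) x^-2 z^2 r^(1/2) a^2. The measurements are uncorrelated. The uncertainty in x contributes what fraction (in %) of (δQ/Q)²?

51.6%

(δQ/Q)² = (½·δb/b)² + (-2·δx/x)² + (2·δz/z)² + (½·δr/r)² + (2·δa/a)²
  b term: (0.5×0.107)² = 0.00285
  x term: (-2×0.0716)² = 0.0205
  z term: (2×0.00795)² = 0.000253
  r term: (0.5×0.0224)² = 0.000126
  a term: (2×0.0632)² = 0.0160
Total = 0.0397. Share from x = 0.0205/0.0397 = 0.516.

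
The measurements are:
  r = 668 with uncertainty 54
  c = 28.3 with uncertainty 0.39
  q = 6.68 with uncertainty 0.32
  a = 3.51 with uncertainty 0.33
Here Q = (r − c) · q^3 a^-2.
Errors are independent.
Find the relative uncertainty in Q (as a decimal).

Let u = r − c = 640. δu = √(δr² + δc²) = √(2920 + 0.152) = 54.0, so δu/u = 0.0844.
Q is then a monomial in u, q, a:
δQ/Q = √((δu/u)² + (3·δq/q)² + (-2·δa/a)²) = √(0.00713 + 0.0207 + 0.0354) = 0.251

0.251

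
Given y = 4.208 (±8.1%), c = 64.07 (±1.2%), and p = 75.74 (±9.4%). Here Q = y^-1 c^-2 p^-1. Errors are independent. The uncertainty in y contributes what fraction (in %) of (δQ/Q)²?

(δQ/Q)² = (-1·δy/y)² + (-2·δc/c)² + (-1·δp/p)²
  y term: (-1×0.0810)² = 0.00656
  c term: (-2×0.0120)² = 0.000576
  p term: (-1×0.0940)² = 0.00884
Total = 0.0160. Share from y = 0.00656/0.0160 = 0.411.

41.1%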